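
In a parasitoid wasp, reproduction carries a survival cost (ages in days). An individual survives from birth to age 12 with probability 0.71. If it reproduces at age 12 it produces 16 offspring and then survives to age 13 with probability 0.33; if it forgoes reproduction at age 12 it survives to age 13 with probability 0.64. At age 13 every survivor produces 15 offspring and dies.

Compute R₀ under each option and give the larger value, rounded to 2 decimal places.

breed at age 12: R₀ = 0.71 × (16 + 0.33 × 15) = 0.71 × 20.9500 = 14.8745
delay to age 13: R₀ = 0.71 × (0.64 × 15) = 0.71 × 9.6000 = 6.8160
Higher: breed at age 12 (14.8745).

14.87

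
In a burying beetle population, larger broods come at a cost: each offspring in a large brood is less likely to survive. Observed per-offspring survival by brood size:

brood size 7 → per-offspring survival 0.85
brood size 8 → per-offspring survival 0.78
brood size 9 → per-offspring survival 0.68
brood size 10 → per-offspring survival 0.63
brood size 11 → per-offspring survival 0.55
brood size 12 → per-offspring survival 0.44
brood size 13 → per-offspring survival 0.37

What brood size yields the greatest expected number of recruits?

10

Expected recruits = c × s(c):
  c=7: 7 × 0.85 = 5.950
  c=8: 8 × 0.78 = 6.240
  c=9: 9 × 0.68 = 6.120
  c=10: 10 × 0.63 = 6.300
  c=11: 11 × 0.55 = 6.050
  c=12: 12 × 0.44 = 5.280
  c=13: 13 × 0.37 = 4.810
Maximum at c = 10 (6.300 recruits).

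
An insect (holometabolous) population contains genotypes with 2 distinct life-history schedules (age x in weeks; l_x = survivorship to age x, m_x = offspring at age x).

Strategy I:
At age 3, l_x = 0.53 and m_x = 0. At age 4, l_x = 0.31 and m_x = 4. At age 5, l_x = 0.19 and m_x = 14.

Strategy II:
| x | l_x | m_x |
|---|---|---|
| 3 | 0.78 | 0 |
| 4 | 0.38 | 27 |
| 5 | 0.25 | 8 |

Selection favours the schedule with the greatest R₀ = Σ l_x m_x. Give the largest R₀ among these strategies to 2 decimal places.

Strategy I: R₀ = 0.53×0 + 0.31×4 + 0.19×14 = 3.9000
Strategy II: R₀ = 0.78×0 + 0.38×27 + 0.25×8 = 12.2600
Highest R₀: strategy II with 12.2600.

12.26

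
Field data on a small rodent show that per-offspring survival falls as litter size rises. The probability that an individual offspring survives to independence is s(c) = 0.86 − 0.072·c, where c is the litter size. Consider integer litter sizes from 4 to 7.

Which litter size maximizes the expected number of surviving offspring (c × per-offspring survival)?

6

Expected surviving offspring = c × s(c):
  c=4: 4 × 0.572 = 2.288
  c=5: 5 × 0.500 = 2.500
  c=6: 6 × 0.428 = 2.568
  c=7: 7 × 0.356 = 2.492
Maximum at c = 6 (2.568 surviving offspring).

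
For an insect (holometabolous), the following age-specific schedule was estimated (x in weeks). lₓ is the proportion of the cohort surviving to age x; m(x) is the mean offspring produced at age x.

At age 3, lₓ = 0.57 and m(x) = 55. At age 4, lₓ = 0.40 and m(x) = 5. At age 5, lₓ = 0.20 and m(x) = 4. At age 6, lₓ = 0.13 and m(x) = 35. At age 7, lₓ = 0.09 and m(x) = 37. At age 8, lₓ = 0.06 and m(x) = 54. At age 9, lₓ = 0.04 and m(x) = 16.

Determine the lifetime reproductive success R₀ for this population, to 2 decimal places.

R₀ = Σ lₓ m(x):
  age 3: 0.57 × 55 = 31.3500
  age 4: 0.40 × 5 = 2.0000
  age 5: 0.20 × 4 = 0.8000
  age 6: 0.13 × 35 = 4.5500
  age 7: 0.09 × 37 = 3.3300
  age 8: 0.06 × 54 = 3.2400
  age 9: 0.04 × 16 = 0.6400
R₀ = 31.3500 + 2.0000 + 0.8000 + 4.5500 + 3.3300 + 3.2400 + 0.6400 = 45.9100

45.91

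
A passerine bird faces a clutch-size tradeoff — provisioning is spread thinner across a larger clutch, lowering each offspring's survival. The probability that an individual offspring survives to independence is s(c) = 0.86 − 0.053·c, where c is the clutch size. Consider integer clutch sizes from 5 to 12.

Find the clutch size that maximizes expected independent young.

8

Expected independent young = c × s(c):
  c=5: 5 × 0.595 = 2.975
  c=6: 6 × 0.542 = 3.252
  c=7: 7 × 0.489 = 3.423
  c=8: 8 × 0.436 = 3.488
  c=9: 9 × 0.383 = 3.447
  c=10: 10 × 0.330 = 3.300
  c=11: 11 × 0.277 = 3.047
  c=12: 12 × 0.224 = 2.688
Maximum at c = 8 (3.488 independent young).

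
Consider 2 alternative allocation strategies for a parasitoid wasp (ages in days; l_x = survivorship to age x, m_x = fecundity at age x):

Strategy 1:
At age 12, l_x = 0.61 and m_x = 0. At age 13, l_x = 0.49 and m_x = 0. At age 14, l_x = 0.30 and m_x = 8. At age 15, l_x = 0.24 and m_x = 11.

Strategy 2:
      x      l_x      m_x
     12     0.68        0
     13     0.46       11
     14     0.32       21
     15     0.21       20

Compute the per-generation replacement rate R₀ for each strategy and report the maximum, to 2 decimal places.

15.98

Strategy 1: R₀ = 0.61×0 + 0.49×0 + 0.30×8 + 0.24×11 = 5.0400
Strategy 2: R₀ = 0.68×0 + 0.46×11 + 0.32×21 + 0.21×20 = 15.9800
Highest R₀: strategy 2 with 15.9800.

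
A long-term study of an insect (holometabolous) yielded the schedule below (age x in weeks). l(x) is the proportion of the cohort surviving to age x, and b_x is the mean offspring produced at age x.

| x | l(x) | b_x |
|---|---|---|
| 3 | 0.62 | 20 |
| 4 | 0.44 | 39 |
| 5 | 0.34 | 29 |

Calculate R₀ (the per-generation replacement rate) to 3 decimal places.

39.420

R₀ = Σ l(x) b_x:
  age 3: 0.62 × 20 = 12.4000
  age 4: 0.44 × 39 = 17.1600
  age 5: 0.34 × 29 = 9.8600
R₀ = 12.4000 + 17.1600 + 9.8600 = 39.4200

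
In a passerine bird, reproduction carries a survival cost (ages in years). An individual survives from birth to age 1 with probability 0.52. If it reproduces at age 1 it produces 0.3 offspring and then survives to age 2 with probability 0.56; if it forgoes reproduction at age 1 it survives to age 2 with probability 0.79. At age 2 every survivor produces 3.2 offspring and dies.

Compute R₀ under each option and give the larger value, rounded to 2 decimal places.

breed at age 1: R₀ = 0.52 × (0.3 + 0.56 × 3.2) = 0.52 × 2.0920 = 1.0878
delay to age 2: R₀ = 0.52 × (0.79 × 3.2) = 0.52 × 2.5280 = 1.3146
Higher: delay to age 2 (1.3146).

1.31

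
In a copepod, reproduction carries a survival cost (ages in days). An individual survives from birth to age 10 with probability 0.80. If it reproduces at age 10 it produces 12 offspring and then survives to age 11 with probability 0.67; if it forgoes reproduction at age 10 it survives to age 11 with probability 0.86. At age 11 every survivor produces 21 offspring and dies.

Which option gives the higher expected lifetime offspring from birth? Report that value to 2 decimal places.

breed at age 10: R₀ = 0.80 × (12 + 0.67 × 21) = 0.80 × 26.0700 = 20.8560
delay to age 11: R₀ = 0.80 × (0.86 × 21) = 0.80 × 18.0600 = 14.4480
Higher: breed at age 10 (20.8560).

20.86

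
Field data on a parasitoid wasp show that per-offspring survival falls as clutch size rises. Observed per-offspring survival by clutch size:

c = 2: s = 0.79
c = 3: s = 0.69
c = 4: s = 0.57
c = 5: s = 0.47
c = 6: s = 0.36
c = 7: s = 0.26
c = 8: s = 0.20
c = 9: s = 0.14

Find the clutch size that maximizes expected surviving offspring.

Expected surviving offspring = c × s(c):
  c=2: 2 × 0.79 = 1.580
  c=3: 3 × 0.69 = 2.070
  c=4: 4 × 0.57 = 2.280
  c=5: 5 × 0.47 = 2.350
  c=6: 6 × 0.36 = 2.160
  c=7: 7 × 0.26 = 1.820
  c=8: 8 × 0.20 = 1.600
  c=9: 9 × 0.14 = 1.260
Maximum at c = 5 (2.350 surviving offspring).

5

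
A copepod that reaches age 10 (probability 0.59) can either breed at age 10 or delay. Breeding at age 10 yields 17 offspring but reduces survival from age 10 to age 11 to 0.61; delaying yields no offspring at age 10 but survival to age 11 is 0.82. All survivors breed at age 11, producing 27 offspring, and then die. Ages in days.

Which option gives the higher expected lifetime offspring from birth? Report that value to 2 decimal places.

19.75

breed at age 10: R₀ = 0.59 × (17 + 0.61 × 27) = 0.59 × 33.4700 = 19.7473
delay to age 11: R₀ = 0.59 × (0.82 × 27) = 0.59 × 22.1400 = 13.0626
Higher: breed at age 10 (19.7473).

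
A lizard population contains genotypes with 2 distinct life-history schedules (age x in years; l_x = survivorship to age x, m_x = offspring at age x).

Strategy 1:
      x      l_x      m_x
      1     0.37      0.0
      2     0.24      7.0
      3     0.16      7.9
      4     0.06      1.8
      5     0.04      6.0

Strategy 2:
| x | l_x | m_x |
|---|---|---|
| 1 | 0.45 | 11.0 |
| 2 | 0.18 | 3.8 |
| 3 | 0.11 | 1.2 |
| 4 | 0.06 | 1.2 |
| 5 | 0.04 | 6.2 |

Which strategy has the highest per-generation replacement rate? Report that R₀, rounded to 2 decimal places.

Strategy 1: R₀ = 0.37×0.0 + 0.24×7.0 + 0.16×7.9 + 0.06×1.8 + 0.04×6.0 = 3.2920
Strategy 2: R₀ = 0.45×11.0 + 0.18×3.8 + 0.11×1.2 + 0.06×1.2 + 0.04×6.2 = 6.0860
Highest R₀: strategy 2 with 6.0860.

6.09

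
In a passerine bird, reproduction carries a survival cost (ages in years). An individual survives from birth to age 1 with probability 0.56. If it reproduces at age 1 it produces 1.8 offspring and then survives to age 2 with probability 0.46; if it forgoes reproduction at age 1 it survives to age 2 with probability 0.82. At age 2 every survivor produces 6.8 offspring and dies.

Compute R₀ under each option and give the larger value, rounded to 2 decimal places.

breed at age 1: R₀ = 0.56 × (1.8 + 0.46 × 6.8) = 0.56 × 4.9280 = 2.7597
delay to age 2: R₀ = 0.56 × (0.82 × 6.8) = 0.56 × 5.5760 = 3.1226
Higher: delay to age 2 (3.1226).

3.12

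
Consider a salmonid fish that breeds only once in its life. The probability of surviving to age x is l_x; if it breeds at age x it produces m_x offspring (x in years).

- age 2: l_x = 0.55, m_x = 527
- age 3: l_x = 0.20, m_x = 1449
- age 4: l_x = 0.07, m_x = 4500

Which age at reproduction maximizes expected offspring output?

4

Expected offspring if breeding at age x = l_x × m_x:
  age 2: 0.55 × 527 = 289.850
  age 3: 0.20 × 1449 = 289.800
  age 4: 0.07 × 4500 = 315.000
Maximum at age 4 (315.000).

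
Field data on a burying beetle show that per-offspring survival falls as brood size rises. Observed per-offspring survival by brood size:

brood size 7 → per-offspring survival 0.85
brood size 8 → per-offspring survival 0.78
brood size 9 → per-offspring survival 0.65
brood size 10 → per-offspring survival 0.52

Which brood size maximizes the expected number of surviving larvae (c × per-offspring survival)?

8

Expected surviving larvae = c × s(c):
  c=7: 7 × 0.85 = 5.950
  c=8: 8 × 0.78 = 6.240
  c=9: 9 × 0.65 = 5.850
  c=10: 10 × 0.52 = 5.200
Maximum at c = 8 (6.240 surviving larvae).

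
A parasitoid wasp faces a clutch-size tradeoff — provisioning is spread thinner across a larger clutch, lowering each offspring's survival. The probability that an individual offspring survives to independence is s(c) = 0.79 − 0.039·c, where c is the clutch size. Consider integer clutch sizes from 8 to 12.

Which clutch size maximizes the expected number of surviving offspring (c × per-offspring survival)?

Expected surviving offspring = c × s(c):
  c=8: 8 × 0.478 = 3.824
  c=9: 9 × 0.439 = 3.951
  c=10: 10 × 0.400 = 4.000
  c=11: 11 × 0.361 = 3.971
  c=12: 12 × 0.322 = 3.864
Maximum at c = 10 (4.000 surviving offspring).

10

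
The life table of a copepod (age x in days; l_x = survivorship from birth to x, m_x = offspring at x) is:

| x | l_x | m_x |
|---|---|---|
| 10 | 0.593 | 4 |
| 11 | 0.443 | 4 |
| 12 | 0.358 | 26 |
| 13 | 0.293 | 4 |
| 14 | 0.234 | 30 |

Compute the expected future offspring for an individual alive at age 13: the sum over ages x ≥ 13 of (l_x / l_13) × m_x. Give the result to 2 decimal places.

27.96

l_13 = 0.293. Conditional survival from age 13 to x is l_x / l_13.
  x=13: (0.293/0.293) × 4 = 4.0000
  x=14: (0.234/0.293) × 30 = 23.9590
Sum = 4.0000 + 23.9590 = 27.9590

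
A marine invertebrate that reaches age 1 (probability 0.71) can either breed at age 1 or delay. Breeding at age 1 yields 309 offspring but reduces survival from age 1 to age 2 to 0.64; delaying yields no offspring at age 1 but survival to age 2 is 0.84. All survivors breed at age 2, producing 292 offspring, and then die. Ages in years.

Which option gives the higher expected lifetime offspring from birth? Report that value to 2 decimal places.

breed at age 1: R₀ = 0.71 × (309 + 0.64 × 292) = 0.71 × 495.8800 = 352.0748
delay to age 2: R₀ = 0.71 × (0.84 × 292) = 0.71 × 245.2800 = 174.1488
Higher: breed at age 1 (352.0748).

352.07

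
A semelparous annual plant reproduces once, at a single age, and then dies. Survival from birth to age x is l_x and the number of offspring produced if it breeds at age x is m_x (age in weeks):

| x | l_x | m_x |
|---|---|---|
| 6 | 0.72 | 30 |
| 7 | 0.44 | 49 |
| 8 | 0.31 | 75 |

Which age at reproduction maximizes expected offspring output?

Expected offspring if breeding at age x = l_x × m_x:
  age 6: 0.72 × 30 = 21.600
  age 7: 0.44 × 49 = 21.560
  age 8: 0.31 × 75 = 23.250
Maximum at age 8 (23.250).

8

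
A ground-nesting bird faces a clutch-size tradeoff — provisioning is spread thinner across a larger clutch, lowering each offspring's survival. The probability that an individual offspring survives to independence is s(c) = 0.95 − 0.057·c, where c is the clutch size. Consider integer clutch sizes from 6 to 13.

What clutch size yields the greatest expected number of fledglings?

Expected fledglings = c × s(c):
  c=6: 6 × 0.608 = 3.648
  c=7: 7 × 0.551 = 3.857
  c=8: 8 × 0.494 = 3.952
  c=9: 9 × 0.437 = 3.933
  c=10: 10 × 0.380 = 3.800
  c=11: 11 × 0.323 = 3.553
  c=12: 12 × 0.266 = 3.192
  c=13: 13 × 0.209 = 2.717
Maximum at c = 8 (3.952 fledglings).

8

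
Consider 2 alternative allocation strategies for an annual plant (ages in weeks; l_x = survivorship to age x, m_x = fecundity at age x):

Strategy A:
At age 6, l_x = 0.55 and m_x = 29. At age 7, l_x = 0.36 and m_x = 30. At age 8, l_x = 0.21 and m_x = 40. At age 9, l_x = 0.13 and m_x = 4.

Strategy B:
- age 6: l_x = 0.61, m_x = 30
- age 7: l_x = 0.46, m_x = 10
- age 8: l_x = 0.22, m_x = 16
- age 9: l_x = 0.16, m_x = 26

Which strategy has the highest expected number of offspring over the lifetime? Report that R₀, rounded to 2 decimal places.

35.67

Strategy A: R₀ = 0.55×29 + 0.36×30 + 0.21×40 + 0.13×4 = 35.6700
Strategy B: R₀ = 0.61×30 + 0.46×10 + 0.22×16 + 0.16×26 = 30.5800
Highest R₀: strategy A with 35.6700.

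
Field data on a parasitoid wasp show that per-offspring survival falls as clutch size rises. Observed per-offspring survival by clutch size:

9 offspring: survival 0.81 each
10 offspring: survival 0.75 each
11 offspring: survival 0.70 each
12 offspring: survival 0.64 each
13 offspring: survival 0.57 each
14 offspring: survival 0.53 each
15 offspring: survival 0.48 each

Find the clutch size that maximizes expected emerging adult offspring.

11

Expected emerging adult offspring = c × s(c):
  c=9: 9 × 0.81 = 7.290
  c=10: 10 × 0.75 = 7.500
  c=11: 11 × 0.70 = 7.700
  c=12: 12 × 0.64 = 7.680
  c=13: 13 × 0.57 = 7.410
  c=14: 14 × 0.53 = 7.420
  c=15: 15 × 0.48 = 7.200
Maximum at c = 11 (7.700 emerging adult offspring).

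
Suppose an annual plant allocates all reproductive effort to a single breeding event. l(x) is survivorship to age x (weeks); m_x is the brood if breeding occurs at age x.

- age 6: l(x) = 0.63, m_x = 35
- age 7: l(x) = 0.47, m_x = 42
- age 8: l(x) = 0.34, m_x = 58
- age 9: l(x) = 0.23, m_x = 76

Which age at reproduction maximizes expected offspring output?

6

Expected offspring if breeding at age x = l(x) × m_x:
  age 6: 0.63 × 35 = 22.050
  age 7: 0.47 × 42 = 19.740
  age 8: 0.34 × 58 = 19.720
  age 9: 0.23 × 76 = 17.480
Maximum at age 6 (22.050).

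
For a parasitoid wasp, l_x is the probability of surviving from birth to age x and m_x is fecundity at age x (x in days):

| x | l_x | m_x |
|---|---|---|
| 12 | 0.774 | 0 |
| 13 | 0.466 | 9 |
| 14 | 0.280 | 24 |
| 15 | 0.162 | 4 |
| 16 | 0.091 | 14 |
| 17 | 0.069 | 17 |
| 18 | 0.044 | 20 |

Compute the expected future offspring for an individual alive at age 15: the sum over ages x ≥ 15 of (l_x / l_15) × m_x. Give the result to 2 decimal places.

24.54

l_15 = 0.162. Conditional survival from age 15 to x is l_x / l_15.
  x=15: (0.162/0.162) × 4 = 4.0000
  x=16: (0.091/0.162) × 14 = 7.8642
  x=17: (0.069/0.162) × 17 = 7.2407
  x=18: (0.044/0.162) × 20 = 5.4321
Sum = 4.0000 + 7.8642 + 7.2407 + 5.4321 = 24.5370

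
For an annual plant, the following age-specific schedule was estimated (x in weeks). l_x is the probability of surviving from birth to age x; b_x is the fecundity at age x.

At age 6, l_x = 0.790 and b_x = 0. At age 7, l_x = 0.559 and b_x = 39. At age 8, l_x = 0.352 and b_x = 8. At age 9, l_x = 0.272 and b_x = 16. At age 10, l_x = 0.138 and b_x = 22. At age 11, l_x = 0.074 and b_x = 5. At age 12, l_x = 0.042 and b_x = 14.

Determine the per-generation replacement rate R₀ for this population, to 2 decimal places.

R₀ = Σ l_x b_x:
  age 6: 0.790 × 0 = 0.0000
  age 7: 0.559 × 39 = 21.8010
  age 8: 0.352 × 8 = 2.8160
  age 9: 0.272 × 16 = 4.3520
  age 10: 0.138 × 22 = 3.0360
  age 11: 0.074 × 5 = 0.3700
  age 12: 0.042 × 14 = 0.5880
R₀ = 0.0000 + 21.8010 + 2.8160 + 4.3520 + 3.0360 + 0.3700 + 0.5880 = 32.9630

32.96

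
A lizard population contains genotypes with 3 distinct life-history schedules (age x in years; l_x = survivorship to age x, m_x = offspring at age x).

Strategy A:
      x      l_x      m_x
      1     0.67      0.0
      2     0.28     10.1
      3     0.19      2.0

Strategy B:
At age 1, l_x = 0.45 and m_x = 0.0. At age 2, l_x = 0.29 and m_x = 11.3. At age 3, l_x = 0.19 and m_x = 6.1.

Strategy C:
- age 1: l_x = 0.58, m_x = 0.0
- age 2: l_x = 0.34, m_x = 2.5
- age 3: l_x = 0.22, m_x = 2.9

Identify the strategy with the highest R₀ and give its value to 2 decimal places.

4.44

Strategy A: R₀ = 0.67×0.0 + 0.28×10.1 + 0.19×2.0 = 3.2080
Strategy B: R₀ = 0.45×0.0 + 0.29×11.3 + 0.19×6.1 = 4.4360
Strategy C: R₀ = 0.58×0.0 + 0.34×2.5 + 0.22×2.9 = 1.4880
Highest R₀: strategy B with 4.4360.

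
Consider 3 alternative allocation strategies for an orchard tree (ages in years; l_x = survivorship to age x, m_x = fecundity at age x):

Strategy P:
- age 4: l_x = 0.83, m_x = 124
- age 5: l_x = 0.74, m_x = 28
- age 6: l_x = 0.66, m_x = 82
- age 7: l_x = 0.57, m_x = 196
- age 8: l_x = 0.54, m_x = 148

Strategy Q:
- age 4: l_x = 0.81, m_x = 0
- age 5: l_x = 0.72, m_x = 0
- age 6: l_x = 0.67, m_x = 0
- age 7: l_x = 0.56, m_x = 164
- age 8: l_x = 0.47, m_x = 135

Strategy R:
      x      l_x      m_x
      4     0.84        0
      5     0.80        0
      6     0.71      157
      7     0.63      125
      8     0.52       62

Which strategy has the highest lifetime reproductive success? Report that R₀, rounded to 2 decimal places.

Strategy P: R₀ = 0.83×124 + 0.74×28 + 0.66×82 + 0.57×196 + 0.54×148 = 369.4000
Strategy Q: R₀ = 0.81×0 + 0.72×0 + 0.67×0 + 0.56×164 + 0.47×135 = 155.2900
Strategy R: R₀ = 0.84×0 + 0.80×0 + 0.71×157 + 0.63×125 + 0.52×62 = 222.4600
Highest R₀: strategy P with 369.4000.

369.40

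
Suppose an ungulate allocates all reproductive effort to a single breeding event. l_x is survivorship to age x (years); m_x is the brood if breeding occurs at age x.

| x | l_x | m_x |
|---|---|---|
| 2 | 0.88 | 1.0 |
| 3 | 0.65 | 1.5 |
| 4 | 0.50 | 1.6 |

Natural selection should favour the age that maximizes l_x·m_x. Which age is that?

3

Expected offspring if breeding at age x = l_x × m_x:
  age 2: 0.88 × 1.0 = 0.880
  age 3: 0.65 × 1.5 = 0.975
  age 4: 0.50 × 1.6 = 0.800
Maximum at age 3 (0.975).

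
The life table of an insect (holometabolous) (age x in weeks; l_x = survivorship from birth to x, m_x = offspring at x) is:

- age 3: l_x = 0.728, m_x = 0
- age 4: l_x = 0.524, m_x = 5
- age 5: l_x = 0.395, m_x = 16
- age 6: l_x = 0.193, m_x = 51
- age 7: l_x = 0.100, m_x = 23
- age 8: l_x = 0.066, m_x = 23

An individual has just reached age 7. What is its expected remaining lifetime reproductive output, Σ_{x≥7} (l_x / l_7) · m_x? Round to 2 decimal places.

l_7 = 0.100. Conditional survival from age 7 to x is l_x / l_7.
  x=7: (0.100/0.100) × 23 = 23.0000
  x=8: (0.066/0.100) × 23 = 15.1800
Sum = 23.0000 + 15.1800 = 38.1800

38.18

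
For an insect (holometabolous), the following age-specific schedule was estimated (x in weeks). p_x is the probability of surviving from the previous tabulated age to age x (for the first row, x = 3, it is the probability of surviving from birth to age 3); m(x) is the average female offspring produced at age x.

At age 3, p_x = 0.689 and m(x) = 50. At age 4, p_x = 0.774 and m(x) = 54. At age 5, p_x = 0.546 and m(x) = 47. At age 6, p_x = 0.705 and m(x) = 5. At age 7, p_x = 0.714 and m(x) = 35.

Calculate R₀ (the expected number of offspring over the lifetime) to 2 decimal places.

Survivorship from birth: l_x = p_3·p_4·…·p_x.
  l_3 = 0.68900
  l_4 = 0.53329
  l_5 = 0.29117
  l_6 = 0.20528
  l_7 = 0.14657
R₀ = Σ l_x m(x):
  age 3: 0.68900 × 50 = 34.4500
  age 4: 0.53329 × 54 = 28.7977
  age 5: 0.29117 × 47 = 13.6850
  age 6: 0.20528 × 5 = 1.0264
  age 7: 0.14657 × 35 = 5.1300
R₀ = 34.4500 + 28.7977 + 13.6850 + 1.0264 + 5.1300 = 83.0890

83.09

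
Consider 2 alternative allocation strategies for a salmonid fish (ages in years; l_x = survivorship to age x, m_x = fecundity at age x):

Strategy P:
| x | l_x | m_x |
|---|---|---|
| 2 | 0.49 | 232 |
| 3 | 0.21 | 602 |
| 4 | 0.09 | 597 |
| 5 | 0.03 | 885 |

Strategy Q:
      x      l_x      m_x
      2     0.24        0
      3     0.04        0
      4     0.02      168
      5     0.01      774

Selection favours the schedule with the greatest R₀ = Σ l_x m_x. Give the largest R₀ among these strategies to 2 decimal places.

320.38

Strategy P: R₀ = 0.49×232 + 0.21×602 + 0.09×597 + 0.03×885 = 320.3800
Strategy Q: R₀ = 0.24×0 + 0.04×0 + 0.02×168 + 0.01×774 = 11.1000
Highest R₀: strategy P with 320.3800.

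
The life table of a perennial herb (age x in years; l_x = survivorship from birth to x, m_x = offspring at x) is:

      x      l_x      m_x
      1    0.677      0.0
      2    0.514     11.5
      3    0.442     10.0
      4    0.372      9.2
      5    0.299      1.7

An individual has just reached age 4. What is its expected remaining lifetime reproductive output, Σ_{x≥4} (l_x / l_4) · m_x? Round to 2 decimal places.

10.57

l_4 = 0.372. Conditional survival from age 4 to x is l_x / l_4.
  x=4: (0.372/0.372) × 9.2 = 9.2000
  x=5: (0.299/0.372) × 1.7 = 1.3664
Sum = 9.2000 + 1.3664 = 10.5664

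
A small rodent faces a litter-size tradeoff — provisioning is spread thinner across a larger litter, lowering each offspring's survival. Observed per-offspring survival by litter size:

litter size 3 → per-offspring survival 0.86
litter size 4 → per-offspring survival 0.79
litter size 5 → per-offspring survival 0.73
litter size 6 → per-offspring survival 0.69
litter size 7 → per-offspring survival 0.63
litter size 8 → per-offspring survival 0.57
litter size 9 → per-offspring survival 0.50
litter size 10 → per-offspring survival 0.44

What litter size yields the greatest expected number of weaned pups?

Expected weaned pups = c × s(c):
  c=3: 3 × 0.86 = 2.580
  c=4: 4 × 0.79 = 3.160
  c=5: 5 × 0.73 = 3.650
  c=6: 6 × 0.69 = 4.140
  c=7: 7 × 0.63 = 4.410
  c=8: 8 × 0.57 = 4.560
  c=9: 9 × 0.50 = 4.500
  c=10: 10 × 0.44 = 4.400
Maximum at c = 8 (4.560 weaned pups).

8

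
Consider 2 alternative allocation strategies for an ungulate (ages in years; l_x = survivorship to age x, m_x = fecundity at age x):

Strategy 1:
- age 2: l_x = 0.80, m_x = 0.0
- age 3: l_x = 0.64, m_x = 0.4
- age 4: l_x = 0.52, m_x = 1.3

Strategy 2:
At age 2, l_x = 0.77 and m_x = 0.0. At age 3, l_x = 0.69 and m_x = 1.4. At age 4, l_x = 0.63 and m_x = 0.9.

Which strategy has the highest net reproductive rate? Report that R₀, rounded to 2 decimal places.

Strategy 1: R₀ = 0.80×0.0 + 0.64×0.4 + 0.52×1.3 = 0.9320
Strategy 2: R₀ = 0.77×0.0 + 0.69×1.4 + 0.63×0.9 = 1.5330
Highest R₀: strategy 2 with 1.5330.

1.53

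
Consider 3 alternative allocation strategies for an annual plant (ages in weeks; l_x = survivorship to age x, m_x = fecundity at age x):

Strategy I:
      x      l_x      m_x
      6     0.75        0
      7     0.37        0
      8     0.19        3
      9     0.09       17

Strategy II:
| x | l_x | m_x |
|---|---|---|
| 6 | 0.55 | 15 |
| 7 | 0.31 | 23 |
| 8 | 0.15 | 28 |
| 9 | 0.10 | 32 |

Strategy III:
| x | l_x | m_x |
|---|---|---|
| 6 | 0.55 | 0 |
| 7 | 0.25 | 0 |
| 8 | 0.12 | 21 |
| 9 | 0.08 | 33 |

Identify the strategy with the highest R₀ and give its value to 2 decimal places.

22.78

Strategy I: R₀ = 0.75×0 + 0.37×0 + 0.19×3 + 0.09×17 = 2.1000
Strategy II: R₀ = 0.55×15 + 0.31×23 + 0.15×28 + 0.10×32 = 22.7800
Strategy III: R₀ = 0.55×0 + 0.25×0 + 0.12×21 + 0.08×33 = 5.1600
Highest R₀: strategy II with 22.7800.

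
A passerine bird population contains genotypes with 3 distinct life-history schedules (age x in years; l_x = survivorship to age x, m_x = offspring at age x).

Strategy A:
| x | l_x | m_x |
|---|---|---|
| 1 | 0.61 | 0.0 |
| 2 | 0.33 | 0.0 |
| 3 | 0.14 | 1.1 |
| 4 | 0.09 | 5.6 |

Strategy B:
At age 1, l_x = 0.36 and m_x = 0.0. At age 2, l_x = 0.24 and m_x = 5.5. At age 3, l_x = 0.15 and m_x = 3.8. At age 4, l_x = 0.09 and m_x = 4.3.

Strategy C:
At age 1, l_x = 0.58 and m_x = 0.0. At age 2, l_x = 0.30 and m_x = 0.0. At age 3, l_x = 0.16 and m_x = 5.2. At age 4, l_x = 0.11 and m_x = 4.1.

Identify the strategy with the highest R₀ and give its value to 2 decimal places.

Strategy A: R₀ = 0.61×0.0 + 0.33×0.0 + 0.14×1.1 + 0.09×5.6 = 0.6580
Strategy B: R₀ = 0.36×0.0 + 0.24×5.5 + 0.15×3.8 + 0.09×4.3 = 2.2770
Strategy C: R₀ = 0.58×0.0 + 0.30×0.0 + 0.16×5.2 + 0.11×4.1 = 1.2830
Highest R₀: strategy B with 2.2770.

2.28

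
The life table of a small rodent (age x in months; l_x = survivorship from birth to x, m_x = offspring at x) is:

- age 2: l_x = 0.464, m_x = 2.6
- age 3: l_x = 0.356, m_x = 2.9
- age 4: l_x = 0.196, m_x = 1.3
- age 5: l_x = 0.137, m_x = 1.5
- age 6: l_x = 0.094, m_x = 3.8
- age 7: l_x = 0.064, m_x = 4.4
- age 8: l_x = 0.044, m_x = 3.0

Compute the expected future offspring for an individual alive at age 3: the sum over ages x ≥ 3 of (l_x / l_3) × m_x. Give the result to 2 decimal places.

l_3 = 0.356. Conditional survival from age 3 to x is l_x / l_3.
  x=3: (0.356/0.356) × 2.9 = 2.9000
  x=4: (0.196/0.356) × 1.3 = 0.7157
  x=5: (0.137/0.356) × 1.5 = 0.5772
  x=6: (0.094/0.356) × 3.8 = 1.0034
  x=7: (0.064/0.356) × 4.4 = 0.7910
  x=8: (0.044/0.356) × 3.0 = 0.3708
Sum = 2.9000 + 0.7157 + 0.5772 + 1.0034 + 0.7910 + 0.3708 = 6.3581

6.36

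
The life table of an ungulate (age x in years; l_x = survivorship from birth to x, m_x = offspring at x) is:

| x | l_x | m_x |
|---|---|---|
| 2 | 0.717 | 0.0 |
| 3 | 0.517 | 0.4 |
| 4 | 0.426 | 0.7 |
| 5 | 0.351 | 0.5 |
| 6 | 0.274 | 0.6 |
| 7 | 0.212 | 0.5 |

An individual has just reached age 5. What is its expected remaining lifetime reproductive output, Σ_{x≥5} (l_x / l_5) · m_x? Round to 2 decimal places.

1.27

l_5 = 0.351. Conditional survival from age 5 to x is l_x / l_5.
  x=5: (0.351/0.351) × 0.5 = 0.5000
  x=6: (0.274/0.351) × 0.6 = 0.4684
  x=7: (0.212/0.351) × 0.5 = 0.3020
Sum = 0.5000 + 0.4684 + 0.3020 = 1.2704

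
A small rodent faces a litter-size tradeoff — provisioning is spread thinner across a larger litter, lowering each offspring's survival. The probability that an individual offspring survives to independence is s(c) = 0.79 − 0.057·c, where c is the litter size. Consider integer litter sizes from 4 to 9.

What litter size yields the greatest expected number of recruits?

7

Expected recruits = c × s(c):
  c=4: 4 × 0.562 = 2.248
  c=5: 5 × 0.505 = 2.525
  c=6: 6 × 0.448 = 2.688
  c=7: 7 × 0.391 = 2.737
  c=8: 8 × 0.334 = 2.672
  c=9: 9 × 0.277 = 2.493
Maximum at c = 7 (2.737 recruits).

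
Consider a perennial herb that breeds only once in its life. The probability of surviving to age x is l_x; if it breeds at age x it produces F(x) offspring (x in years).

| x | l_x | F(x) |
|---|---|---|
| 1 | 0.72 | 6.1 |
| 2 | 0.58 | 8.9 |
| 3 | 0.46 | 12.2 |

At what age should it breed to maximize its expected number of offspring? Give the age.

3

Expected offspring if breeding at age x = l_x × F(x):
  age 1: 0.72 × 6.1 = 4.392
  age 2: 0.58 × 8.9 = 5.162
  age 3: 0.46 × 12.2 = 5.612
Maximum at age 3 (5.612).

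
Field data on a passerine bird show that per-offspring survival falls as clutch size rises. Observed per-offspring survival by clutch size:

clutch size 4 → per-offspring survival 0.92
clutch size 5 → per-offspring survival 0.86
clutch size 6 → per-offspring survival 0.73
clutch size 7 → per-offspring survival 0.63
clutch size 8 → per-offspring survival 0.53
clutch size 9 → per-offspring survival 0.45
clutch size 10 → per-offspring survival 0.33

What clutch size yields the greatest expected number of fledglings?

Expected fledglings = c × s(c):
  c=4: 4 × 0.92 = 3.680
  c=5: 5 × 0.86 = 4.300
  c=6: 6 × 0.73 = 4.380
  c=7: 7 × 0.63 = 4.410
  c=8: 8 × 0.53 = 4.240
  c=9: 9 × 0.45 = 4.050
  c=10: 10 × 0.33 = 3.300
Maximum at c = 7 (4.410 fledglings).

7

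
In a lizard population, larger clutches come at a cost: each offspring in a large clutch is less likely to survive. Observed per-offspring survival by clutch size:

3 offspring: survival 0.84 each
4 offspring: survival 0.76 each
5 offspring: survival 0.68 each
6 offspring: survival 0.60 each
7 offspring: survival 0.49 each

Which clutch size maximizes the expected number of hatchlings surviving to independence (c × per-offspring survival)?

Expected hatchlings surviving to independence = c × s(c):
  c=3: 3 × 0.84 = 2.520
  c=4: 4 × 0.76 = 3.040
  c=5: 5 × 0.68 = 3.400
  c=6: 6 × 0.60 = 3.600
  c=7: 7 × 0.49 = 3.430
Maximum at c = 6 (3.600 hatchlings surviving to independence).

6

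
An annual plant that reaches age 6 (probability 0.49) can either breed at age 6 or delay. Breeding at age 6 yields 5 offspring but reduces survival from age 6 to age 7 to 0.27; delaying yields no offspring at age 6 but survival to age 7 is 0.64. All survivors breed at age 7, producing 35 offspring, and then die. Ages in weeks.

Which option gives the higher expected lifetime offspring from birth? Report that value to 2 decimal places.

10.98

breed at age 6: R₀ = 0.49 × (5 + 0.27 × 35) = 0.49 × 14.4500 = 7.0805
delay to age 7: R₀ = 0.49 × (0.64 × 35) = 0.49 × 22.4000 = 10.9760
Higher: delay to age 7 (10.9760).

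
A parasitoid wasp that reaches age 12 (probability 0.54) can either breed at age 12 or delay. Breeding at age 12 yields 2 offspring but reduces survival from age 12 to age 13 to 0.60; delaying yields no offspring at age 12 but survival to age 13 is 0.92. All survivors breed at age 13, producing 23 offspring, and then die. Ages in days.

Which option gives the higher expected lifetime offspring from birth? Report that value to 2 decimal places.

11.43

breed at age 12: R₀ = 0.54 × (2 + 0.60 × 23) = 0.54 × 15.8000 = 8.5320
delay to age 13: R₀ = 0.54 × (0.92 × 23) = 0.54 × 21.1600 = 11.4264
Higher: delay to age 13 (11.4264).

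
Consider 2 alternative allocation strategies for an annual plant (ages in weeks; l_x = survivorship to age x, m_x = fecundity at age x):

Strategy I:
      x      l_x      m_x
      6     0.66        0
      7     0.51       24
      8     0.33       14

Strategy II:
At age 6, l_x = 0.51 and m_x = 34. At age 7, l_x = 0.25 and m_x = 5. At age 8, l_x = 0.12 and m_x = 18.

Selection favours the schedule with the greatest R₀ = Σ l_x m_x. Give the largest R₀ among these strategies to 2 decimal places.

Strategy I: R₀ = 0.66×0 + 0.51×24 + 0.33×14 = 16.8600
Strategy II: R₀ = 0.51×34 + 0.25×5 + 0.12×18 = 20.7500
Highest R₀: strategy II with 20.7500.

20.75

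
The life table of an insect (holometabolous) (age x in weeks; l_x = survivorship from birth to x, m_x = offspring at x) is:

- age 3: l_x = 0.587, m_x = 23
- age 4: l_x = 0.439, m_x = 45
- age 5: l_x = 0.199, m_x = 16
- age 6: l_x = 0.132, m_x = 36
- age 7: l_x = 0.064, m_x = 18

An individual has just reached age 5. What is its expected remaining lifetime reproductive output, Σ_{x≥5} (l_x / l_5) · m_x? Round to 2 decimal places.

45.67

l_5 = 0.199. Conditional survival from age 5 to x is l_x / l_5.
  x=5: (0.199/0.199) × 16 = 16.0000
  x=6: (0.132/0.199) × 36 = 23.8794
  x=7: (0.064/0.199) × 18 = 5.7889
Sum = 16.0000 + 23.8794 + 5.7889 = 45.6683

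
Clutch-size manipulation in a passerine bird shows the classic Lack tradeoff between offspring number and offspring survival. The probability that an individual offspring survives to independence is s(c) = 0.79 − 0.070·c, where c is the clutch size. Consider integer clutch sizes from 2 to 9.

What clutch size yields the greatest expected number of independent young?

Expected independent young = c × s(c):
  c=2: 2 × 0.650 = 1.300
  c=3: 3 × 0.580 = 1.740
  c=4: 4 × 0.510 = 2.040
  c=5: 5 × 0.440 = 2.200
  c=6: 6 × 0.370 = 2.220
  c=7: 7 × 0.300 = 2.100
  c=8: 8 × 0.230 = 1.840
  c=9: 9 × 0.160 = 1.440
Maximum at c = 6 (2.220 independent young).

6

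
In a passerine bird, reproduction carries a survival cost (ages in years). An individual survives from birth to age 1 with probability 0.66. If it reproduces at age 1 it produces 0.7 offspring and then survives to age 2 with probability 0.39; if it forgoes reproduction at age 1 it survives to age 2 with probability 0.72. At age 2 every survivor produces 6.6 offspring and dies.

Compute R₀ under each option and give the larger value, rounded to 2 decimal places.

3.14

breed at age 1: R₀ = 0.66 × (0.7 + 0.39 × 6.6) = 0.66 × 3.2740 = 2.1608
delay to age 2: R₀ = 0.66 × (0.72 × 6.6) = 0.66 × 4.7520 = 3.1363
Higher: delay to age 2 (3.1363).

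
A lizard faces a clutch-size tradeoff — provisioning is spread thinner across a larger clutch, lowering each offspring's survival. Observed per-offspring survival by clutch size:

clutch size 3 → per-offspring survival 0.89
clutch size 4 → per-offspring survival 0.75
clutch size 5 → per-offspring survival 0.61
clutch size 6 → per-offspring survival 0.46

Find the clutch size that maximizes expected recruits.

5

Expected recruits = c × s(c):
  c=3: 3 × 0.89 = 2.670
  c=4: 4 × 0.75 = 3.000
  c=5: 5 × 0.61 = 3.050
  c=6: 6 × 0.46 = 2.760
Maximum at c = 5 (3.050 recruits).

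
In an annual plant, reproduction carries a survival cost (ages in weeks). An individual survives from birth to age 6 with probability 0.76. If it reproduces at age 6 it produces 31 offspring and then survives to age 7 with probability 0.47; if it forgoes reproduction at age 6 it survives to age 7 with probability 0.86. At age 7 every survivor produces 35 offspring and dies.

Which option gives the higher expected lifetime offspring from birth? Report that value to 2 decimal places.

breed at age 6: R₀ = 0.76 × (31 + 0.47 × 35) = 0.76 × 47.4500 = 36.0620
delay to age 7: R₀ = 0.76 × (0.86 × 35) = 0.76 × 30.1000 = 22.8760
Higher: breed at age 6 (36.0620).

36.06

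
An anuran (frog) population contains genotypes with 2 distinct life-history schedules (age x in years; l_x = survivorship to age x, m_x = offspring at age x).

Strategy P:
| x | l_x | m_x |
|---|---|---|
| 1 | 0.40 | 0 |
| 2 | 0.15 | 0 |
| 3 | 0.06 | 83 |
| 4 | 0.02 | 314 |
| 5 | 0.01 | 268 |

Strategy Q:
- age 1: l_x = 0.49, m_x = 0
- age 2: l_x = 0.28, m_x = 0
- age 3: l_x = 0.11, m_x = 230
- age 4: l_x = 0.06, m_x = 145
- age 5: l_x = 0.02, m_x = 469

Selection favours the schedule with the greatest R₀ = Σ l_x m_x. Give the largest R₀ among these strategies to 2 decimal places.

Strategy P: R₀ = 0.40×0 + 0.15×0 + 0.06×83 + 0.02×314 + 0.01×268 = 13.9400
Strategy Q: R₀ = 0.49×0 + 0.28×0 + 0.11×230 + 0.06×145 + 0.02×469 = 43.3800
Highest R₀: strategy Q with 43.3800.

43.38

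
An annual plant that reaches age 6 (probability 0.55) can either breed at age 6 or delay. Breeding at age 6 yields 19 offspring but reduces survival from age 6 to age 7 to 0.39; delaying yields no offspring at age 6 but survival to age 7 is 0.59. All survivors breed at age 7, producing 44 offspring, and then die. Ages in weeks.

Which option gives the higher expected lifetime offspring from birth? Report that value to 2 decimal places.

breed at age 6: R₀ = 0.55 × (19 + 0.39 × 44) = 0.55 × 36.1600 = 19.8880
delay to age 7: R₀ = 0.55 × (0.59 × 44) = 0.55 × 25.9600 = 14.2780
Higher: breed at age 6 (19.8880).

19.89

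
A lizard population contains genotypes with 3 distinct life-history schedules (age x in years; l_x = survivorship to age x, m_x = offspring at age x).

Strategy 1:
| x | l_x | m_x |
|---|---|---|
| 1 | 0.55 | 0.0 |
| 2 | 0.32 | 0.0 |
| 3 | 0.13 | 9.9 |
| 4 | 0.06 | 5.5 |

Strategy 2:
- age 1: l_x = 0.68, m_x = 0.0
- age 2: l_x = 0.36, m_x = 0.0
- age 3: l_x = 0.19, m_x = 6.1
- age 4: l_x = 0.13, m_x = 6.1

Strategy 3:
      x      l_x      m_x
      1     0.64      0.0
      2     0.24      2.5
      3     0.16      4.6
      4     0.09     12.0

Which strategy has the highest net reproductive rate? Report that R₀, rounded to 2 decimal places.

2.42

Strategy 1: R₀ = 0.55×0.0 + 0.32×0.0 + 0.13×9.9 + 0.06×5.5 = 1.6170
Strategy 2: R₀ = 0.68×0.0 + 0.36×0.0 + 0.19×6.1 + 0.13×6.1 = 1.9520
Strategy 3: R₀ = 0.64×0.0 + 0.24×2.5 + 0.16×4.6 + 0.09×12.0 = 2.4160
Highest R₀: strategy 3 with 2.4160.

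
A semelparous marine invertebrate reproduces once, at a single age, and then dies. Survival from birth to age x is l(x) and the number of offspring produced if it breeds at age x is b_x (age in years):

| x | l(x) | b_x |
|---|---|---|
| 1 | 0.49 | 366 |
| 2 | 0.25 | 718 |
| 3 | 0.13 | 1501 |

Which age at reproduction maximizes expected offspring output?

3

Expected offspring if breeding at age x = l(x) × b_x:
  age 1: 0.49 × 366 = 179.340
  age 2: 0.25 × 718 = 179.500
  age 3: 0.13 × 1501 = 195.130
Maximum at age 3 (195.130).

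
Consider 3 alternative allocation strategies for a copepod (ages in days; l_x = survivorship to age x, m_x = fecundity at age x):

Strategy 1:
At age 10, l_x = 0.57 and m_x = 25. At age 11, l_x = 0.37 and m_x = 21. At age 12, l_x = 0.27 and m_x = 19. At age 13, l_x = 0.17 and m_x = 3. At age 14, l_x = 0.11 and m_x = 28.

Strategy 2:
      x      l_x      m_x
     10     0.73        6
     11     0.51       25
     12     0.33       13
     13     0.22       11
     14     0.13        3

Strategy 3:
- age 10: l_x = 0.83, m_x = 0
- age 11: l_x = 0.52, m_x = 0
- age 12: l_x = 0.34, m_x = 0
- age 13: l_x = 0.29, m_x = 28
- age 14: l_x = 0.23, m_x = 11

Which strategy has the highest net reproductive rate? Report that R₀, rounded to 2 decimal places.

30.74

Strategy 1: R₀ = 0.57×25 + 0.37×21 + 0.27×19 + 0.17×3 + 0.11×28 = 30.7400
Strategy 2: R₀ = 0.73×6 + 0.51×25 + 0.33×13 + 0.22×11 + 0.13×3 = 24.2300
Strategy 3: R₀ = 0.83×0 + 0.52×0 + 0.34×0 + 0.29×28 + 0.23×11 = 10.6500
Highest R₀: strategy 1 with 30.7400.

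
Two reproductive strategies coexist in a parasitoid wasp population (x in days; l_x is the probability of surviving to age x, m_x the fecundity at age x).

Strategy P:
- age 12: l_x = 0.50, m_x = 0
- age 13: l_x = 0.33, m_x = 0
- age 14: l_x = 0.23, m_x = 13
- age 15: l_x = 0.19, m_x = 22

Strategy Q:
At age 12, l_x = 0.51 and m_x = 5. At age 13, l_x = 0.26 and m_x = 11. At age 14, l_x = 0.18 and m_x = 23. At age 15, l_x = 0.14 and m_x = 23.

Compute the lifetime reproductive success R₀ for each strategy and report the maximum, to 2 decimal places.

Strategy P: R₀ = 0.50×0 + 0.33×0 + 0.23×13 + 0.19×22 = 7.1700
Strategy Q: R₀ = 0.51×5 + 0.26×11 + 0.18×23 + 0.14×23 = 12.7700
Highest R₀: strategy Q with 12.7700.

12.77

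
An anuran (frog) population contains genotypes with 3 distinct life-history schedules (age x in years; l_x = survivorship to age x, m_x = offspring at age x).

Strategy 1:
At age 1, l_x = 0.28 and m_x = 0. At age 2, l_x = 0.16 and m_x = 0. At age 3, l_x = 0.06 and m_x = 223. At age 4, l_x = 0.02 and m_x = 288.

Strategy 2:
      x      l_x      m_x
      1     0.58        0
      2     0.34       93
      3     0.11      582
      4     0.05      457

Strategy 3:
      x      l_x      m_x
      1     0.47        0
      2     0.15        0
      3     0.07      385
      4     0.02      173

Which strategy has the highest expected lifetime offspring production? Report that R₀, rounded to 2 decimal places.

118.49

Strategy 1: R₀ = 0.28×0 + 0.16×0 + 0.06×223 + 0.02×288 = 19.1400
Strategy 2: R₀ = 0.58×0 + 0.34×93 + 0.11×582 + 0.05×457 = 118.4900
Strategy 3: R₀ = 0.47×0 + 0.15×0 + 0.07×385 + 0.02×173 = 30.4100
Highest R₀: strategy 2 with 118.4900.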